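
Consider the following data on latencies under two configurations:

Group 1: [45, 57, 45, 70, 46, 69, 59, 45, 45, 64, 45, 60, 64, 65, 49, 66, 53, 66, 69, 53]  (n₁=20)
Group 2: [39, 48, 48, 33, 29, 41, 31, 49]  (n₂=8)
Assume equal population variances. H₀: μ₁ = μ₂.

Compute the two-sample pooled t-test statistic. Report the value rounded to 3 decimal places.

test statistic = 4.427

x̄₁=56.750, s₁=9.541, n₁=20
x̄₂=39.750, s₂=8.120, n₂=8
s_p² = [19·9.541² + 7·8.120²]/26 = 84.2788
SE = √(s_p²·(1/20+1/8)) = 3.8404
t = (56.750−39.750)/3.8404 = 4.4266
df = 26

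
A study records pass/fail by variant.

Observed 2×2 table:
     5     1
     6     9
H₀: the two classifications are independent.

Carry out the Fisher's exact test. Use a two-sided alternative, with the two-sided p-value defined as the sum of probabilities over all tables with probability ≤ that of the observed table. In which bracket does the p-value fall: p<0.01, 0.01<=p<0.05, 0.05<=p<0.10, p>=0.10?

Margins: r₁=6, r₂=15, c₁=11, c₂=10, n=21
p_obs = C(6,5)·C(15,6)/C(21,11); sum pmf over tables with pmf ≤ p_obs
p-value (two-sided) = 0.14861
→ bracket: p>=0.10

p-value bracket: p>=0.10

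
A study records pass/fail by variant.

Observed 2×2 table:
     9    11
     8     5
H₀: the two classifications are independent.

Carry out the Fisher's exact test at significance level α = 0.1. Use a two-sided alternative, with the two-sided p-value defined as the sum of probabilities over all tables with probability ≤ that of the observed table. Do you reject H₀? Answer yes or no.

reject H₀: no

Margins: r₁=20, r₂=13, c₁=17, c₂=16, n=33
p_obs = C(20,9)·C(13,8)/C(33,17); sum pmf over tables with pmf ≤ p_obs
p-value (two-sided) = 0.48127
At α=0.1: p ≥ α → fail to reject H₀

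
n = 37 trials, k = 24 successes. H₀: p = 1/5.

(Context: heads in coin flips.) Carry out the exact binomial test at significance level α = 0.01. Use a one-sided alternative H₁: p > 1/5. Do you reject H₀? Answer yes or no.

reject H₀: yes

Exact binomial: n=37, k=24, p₀=1/5=0.2000
P(X≥24) from Σ C(n,i)·p₀^i·(1−p₀)^(n−i)
p-value (one-sided, H₁ greater) = 0.00000
At α=0.01: p < α → reject H₀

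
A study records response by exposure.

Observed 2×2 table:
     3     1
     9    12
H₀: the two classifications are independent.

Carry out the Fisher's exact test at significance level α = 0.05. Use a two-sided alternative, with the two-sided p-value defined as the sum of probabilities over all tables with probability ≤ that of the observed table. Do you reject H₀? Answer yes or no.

reject H₀: no

Margins: r₁=4, r₂=21, c₁=12, c₂=13, n=25
p_obs = C(4,3)·C(21,9)/C(25,12); sum pmf over tables with pmf ≤ p_obs
p-value (two-sided) = 0.32174
At α=0.05: p ≥ α → fail to reject H₀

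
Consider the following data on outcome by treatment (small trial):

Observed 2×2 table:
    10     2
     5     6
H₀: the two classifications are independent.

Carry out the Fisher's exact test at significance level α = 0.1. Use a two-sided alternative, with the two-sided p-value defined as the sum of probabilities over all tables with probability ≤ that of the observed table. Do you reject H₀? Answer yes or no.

Margins: r₁=12, r₂=11, c₁=15, c₂=8, n=23
p_obs = C(12,10)·C(11,5)/C(23,15); sum pmf over tables with pmf ≤ p_obs
p-value (two-sided) = 0.08938
At α=0.1: p < α → reject H₀

reject H₀: yes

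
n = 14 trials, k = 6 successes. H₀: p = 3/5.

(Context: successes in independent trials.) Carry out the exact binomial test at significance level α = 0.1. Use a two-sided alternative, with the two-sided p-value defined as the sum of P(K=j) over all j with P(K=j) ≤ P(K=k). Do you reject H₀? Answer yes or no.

reject H₀: no

Exact binomial: n=14, k=6, p₀=3/5=0.6000
P(X=j) = C(n,j)·p₀^j·(1−p₀)^(n−j); p = Σ P(X=j) over j with P(X=j) ≤ P(X=6)
p-value (two-sided) = 0.27445
At α=0.1: p ≥ α → fail to reject H₀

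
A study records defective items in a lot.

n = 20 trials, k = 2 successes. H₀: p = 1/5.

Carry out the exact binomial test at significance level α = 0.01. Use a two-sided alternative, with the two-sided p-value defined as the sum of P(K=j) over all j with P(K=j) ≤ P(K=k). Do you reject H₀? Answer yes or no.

reject H₀: no

Exact binomial: n=20, k=2, p₀=1/5=0.2000
P(X=j) = C(n,j)·p₀^j·(1−p₀)^(n−j); p = Σ P(X=j) over j with P(X=j) ≤ P(X=2)
p-value (two-sided) = 0.40188
At α=0.01: p ≥ α → fail to reject H₀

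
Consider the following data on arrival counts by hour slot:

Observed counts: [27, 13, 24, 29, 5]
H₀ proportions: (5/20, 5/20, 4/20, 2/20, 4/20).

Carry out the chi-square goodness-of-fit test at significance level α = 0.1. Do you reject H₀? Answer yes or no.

reject H₀: yes

n = 98; E_i = n·p_i = [24.50, 24.50, 19.60, 9.80, 19.60]
χ² = (27−24.50)²/24.50 + (13−24.50)²/24.50 + (24−19.60)²/19.60 + (29−9.80)²/9.80 + (5−19.60)²/19.60 = 55.1327
df = 4
p-value (upper-tail) = 0.00000
At α=0.1: p < α → reject H₀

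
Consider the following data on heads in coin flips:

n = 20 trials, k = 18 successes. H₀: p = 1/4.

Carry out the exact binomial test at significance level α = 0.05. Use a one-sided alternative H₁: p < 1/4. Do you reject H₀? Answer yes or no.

reject H₀: no

Exact binomial: n=20, k=18, p₀=1/4=0.2500
P(X≤18) from Σ C(n,i)·p₀^i·(1−p₀)^(n−i)
p-value (one-sided, H₁ less) = 1.00000
At α=0.05: p ≥ α → fail to reject H₀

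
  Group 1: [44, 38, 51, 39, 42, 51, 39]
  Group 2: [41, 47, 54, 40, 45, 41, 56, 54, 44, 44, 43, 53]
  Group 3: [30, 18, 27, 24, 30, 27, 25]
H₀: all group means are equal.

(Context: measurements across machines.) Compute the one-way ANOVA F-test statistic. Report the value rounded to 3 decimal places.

Group means [43.43, 46.83, 25.86], grand mean 40.269
SSB = Σnᵢ(x̄ᵢ−x̄)² = 2040.877; SSW = ΣΣ(x−x̄ᵢ)² = 662.238
MSB = 2040.877/2 = 1020.4386; MSW = 662.238/23 = 28.7930
F = MSB/MSW = 35.4406
df = (2, 23)

test statistic = 35.441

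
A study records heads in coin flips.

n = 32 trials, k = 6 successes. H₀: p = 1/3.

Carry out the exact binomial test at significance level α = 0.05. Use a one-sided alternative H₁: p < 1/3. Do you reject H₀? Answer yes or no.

Exact binomial: n=32, k=6, p₀=1/3=0.3333
P(X≤6) from Σ C(n,i)·p₀^i·(1−p₀)^(n−i)
p-value (one-sided, H₁ less) = 0.05438
At α=0.05: p ≥ α → fail to reject H₀

reject H₀: no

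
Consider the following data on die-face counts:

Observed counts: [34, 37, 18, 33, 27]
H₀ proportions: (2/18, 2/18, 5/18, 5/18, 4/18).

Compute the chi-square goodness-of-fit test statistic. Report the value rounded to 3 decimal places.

n = 149; E_i = n·p_i = [16.56, 16.56, 41.39, 41.39, 33.11]
χ² = (34−16.56)²/16.56 + (37−16.56)²/16.56 + (18−41.39)²/41.39 + (33−41.39)²/41.39 + (27−33.11)²/33.11 = 59.6732
df = 4

test statistic = 59.673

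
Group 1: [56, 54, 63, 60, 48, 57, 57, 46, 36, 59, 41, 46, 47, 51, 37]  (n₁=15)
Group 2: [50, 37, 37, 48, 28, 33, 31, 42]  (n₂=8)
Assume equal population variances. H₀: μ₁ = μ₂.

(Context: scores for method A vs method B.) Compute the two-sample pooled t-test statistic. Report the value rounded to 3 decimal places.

test statistic = 3.408

x̄₁=50.533, s₁=8.400, n₁=15
x̄₂=38.250, s₂=7.888, n₂=8
s_p² = [14·8.400² + 7·7.888²]/21 = 67.7730
SE = √(s_p²·(1/15+1/8)) = 3.6041
t = (50.533−38.250)/3.6041 = 3.4081
df = 21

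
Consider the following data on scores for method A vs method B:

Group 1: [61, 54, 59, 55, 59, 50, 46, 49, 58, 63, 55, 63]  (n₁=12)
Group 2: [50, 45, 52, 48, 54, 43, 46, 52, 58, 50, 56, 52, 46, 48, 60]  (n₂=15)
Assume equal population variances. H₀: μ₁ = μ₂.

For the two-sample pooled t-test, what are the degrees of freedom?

df = n₁ + n₂ − 2 = 12 + 15 − 2 = 25

degrees of freedom = 25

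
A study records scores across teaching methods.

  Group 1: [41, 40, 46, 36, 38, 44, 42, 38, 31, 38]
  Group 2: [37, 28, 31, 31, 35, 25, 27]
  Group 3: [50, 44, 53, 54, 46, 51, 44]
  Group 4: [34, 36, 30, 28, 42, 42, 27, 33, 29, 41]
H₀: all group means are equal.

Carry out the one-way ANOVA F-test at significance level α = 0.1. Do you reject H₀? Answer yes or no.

reject H₀: yes

Group means [39.40, 30.57, 48.86, 34.20], grand mean 38.000
SSB = Σnᵢ(x̄ᵢ−x̄)² = 1375.429; SSW = ΣΣ(x−x̄ᵢ)² = 686.571
MSB = 1375.429/3 = 458.4762; MSW = 686.571/30 = 22.8857
F = MSB/MSW = 20.0333
df = (3, 30)
p-value (upper-tail) = 0.00000
At α=0.1: p < α → reject H₀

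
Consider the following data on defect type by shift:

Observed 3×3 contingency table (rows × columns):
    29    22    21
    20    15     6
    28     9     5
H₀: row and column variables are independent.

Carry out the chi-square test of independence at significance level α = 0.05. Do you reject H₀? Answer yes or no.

reject H₀: yes

Row totals [72, 41, 42], col totals [77, 46, 32], n=155
χ² = (29−35.77)²/35.77 + (22−21.37)²/21.37 + (21−14.86)²/14.86 + (20−20.37)²/20.37 + (15−12.17)²/12.17 + (6−8.46)²/8.46 + (28−20.86)²/20.86 + (9−12.46)²/12.46 + (5−8.67)²/8.67 = 10.1726
df = 4
p-value (upper-tail) = 0.03762
At α=0.05: p < α → reject H₀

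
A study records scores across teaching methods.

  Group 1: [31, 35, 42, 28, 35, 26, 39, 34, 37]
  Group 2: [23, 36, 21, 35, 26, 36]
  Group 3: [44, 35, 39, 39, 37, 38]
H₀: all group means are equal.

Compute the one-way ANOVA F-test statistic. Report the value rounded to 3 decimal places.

Group means [34.11, 29.50, 38.67], grand mean 34.095
SSB = Σnᵢ(x̄ᵢ−x̄)² = 252.087; SSW = ΣΣ(x−x̄ᵢ)² = 495.722
MSB = 252.087/2 = 126.0437; MSW = 495.722/18 = 27.5401
F = MSB/MSW = 4.5767
df = (2, 18)

test statistic = 4.577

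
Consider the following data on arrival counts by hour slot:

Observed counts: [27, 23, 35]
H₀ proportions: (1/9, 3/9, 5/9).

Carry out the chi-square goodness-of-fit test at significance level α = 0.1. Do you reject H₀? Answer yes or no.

reject H₀: yes

n = 85; E_i = n·p_i = [9.44, 28.33, 47.22]
χ² = (27−9.44)²/9.44 + (23−28.33)²/28.33 + (35−47.22)²/47.22 = 36.8000
df = 2
p-value (upper-tail) = 0.00000
At α=0.1: p < α → reject H₀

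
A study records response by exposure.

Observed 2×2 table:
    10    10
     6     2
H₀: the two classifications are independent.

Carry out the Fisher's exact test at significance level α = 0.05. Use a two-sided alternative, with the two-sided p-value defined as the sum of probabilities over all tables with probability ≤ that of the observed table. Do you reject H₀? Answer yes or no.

reject H₀: no

Margins: r₁=20, r₂=8, c₁=16, c₂=12, n=28
p_obs = C(20,10)·C(8,6)/C(28,16); sum pmf over tables with pmf ≤ p_obs
p-value (two-sided) = 0.40097
At α=0.05: p ≥ α → fail to reject H₀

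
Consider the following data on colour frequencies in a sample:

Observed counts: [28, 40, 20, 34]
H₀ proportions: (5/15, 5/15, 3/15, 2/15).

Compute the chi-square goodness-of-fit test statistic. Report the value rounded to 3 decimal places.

n = 122; E_i = n·p_i = [40.67, 40.67, 24.40, 16.27]
χ² = (28−40.67)²/40.67 + (40−40.67)²/40.67 + (20−24.40)²/24.40 + (34−16.27)²/16.27 = 24.0820
df = 3

test statistic = 24.082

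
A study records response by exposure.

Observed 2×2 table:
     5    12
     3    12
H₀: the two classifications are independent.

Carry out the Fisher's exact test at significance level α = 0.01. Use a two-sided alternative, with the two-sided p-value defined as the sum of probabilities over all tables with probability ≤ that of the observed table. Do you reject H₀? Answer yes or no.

reject H₀: no

Margins: r₁=17, r₂=15, c₁=8, c₂=24, n=32
p_obs = C(17,5)·C(15,3)/C(32,8); sum pmf over tables with pmf ≤ p_obs
p-value (two-sided) = 0.69114
At α=0.01: p ≥ α → fail to reject H₀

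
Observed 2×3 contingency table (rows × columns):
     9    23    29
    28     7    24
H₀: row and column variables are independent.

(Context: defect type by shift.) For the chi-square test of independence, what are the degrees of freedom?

degrees of freedom = 2

df = (r−1)(c−1) = (2−1)·(3−1) = 2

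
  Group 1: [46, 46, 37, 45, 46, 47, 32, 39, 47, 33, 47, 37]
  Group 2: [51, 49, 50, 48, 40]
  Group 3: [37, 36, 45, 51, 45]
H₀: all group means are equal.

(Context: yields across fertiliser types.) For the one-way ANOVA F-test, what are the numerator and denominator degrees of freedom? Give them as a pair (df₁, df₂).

k = 3 groups, N = 22 total
df = (k−1, N−k) = (3−1, 22−3) = (2, 19)

degrees of freedom = [2, 19]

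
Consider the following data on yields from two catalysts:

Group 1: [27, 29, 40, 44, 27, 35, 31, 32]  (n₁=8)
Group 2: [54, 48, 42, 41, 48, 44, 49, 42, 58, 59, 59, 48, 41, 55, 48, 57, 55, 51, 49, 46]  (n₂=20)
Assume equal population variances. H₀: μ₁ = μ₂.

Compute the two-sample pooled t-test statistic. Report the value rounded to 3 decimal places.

test statistic = -6.497

x̄₁=33.125, s₁=6.175, n₁=8
x̄₂=49.700, s₂=6.071, n₂=20
s_p² = [7·6.175² + 19·6.071²]/26 = 37.1952
SE = √(s_p²·(1/8+1/20)) = 2.5513
t = (33.125−49.700)/2.5513 = -6.4967
df = 26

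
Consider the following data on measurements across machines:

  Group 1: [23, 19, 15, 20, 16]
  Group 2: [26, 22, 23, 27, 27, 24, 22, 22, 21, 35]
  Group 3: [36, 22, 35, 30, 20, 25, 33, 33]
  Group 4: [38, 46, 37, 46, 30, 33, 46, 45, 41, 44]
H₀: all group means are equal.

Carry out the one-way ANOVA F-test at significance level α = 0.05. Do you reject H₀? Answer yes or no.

reject H₀: yes

Group means [18.60, 24.90, 29.25, 40.60], grand mean 29.758
SSB = Σnᵢ(x̄ᵢ−x̄)² = 2036.061; SSW = ΣΣ(x−x̄ᵢ)² = 770.000
MSB = 2036.061/3 = 678.6869; MSW = 770.000/29 = 26.5517
F = MSB/MSW = 25.5609
df = (3, 29)
p-value (upper-tail) = 0.00000
At α=0.05: p < α → reject H₀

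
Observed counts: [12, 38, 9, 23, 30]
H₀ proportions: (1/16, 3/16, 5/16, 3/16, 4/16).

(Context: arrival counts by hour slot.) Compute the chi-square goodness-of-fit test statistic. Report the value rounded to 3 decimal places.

test statistic = 36.981

n = 112; E_i = n·p_i = [7.00, 21.00, 35.00, 21.00, 28.00]
χ² = (12−7.00)²/7.00 + (38−21.00)²/21.00 + (9−35.00)²/35.00 + (23−21.00)²/21.00 + (30−28.00)²/28.00 = 36.9810
df = 4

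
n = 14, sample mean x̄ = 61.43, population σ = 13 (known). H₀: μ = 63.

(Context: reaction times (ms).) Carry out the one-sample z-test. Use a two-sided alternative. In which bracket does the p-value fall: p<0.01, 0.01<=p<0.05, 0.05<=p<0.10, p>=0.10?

SE = σ/√n = 13/√14 = 3.4744
z = (x̄−μ₀)/SE = (61.43−63)/3.4744 = -0.4519
p-value (two-sided) = 0.65136
→ bracket: p>=0.10

p-value bracket: p>=0.10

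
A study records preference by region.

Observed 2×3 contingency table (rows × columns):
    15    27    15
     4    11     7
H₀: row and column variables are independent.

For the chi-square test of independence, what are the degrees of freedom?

df = (r−1)(c−1) = (2−1)·(3−1) = 2

degrees of freedom = 2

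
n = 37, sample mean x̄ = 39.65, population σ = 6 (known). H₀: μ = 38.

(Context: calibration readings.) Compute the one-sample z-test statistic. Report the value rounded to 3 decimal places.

SE = σ/√n = 6/√37 = 0.9864
z = (x̄−μ₀)/SE = (39.65−38)/0.9864 = 1.6728

test statistic = 1.673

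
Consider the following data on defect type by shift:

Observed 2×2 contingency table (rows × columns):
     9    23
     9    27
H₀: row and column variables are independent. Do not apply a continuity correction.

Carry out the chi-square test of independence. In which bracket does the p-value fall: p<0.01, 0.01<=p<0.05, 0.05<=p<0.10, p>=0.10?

p-value bracket: p>=0.10

Row totals [32, 36], col totals [18, 50], n=68
χ² = (9−8.47)²/8.47 + (23−23.53)²/23.53 + (9−9.53)²/9.53 + (27−26.47)²/26.47 = 0.0850
df = 1
p-value (upper-tail) = 0.77063
→ bracket: p>=0.10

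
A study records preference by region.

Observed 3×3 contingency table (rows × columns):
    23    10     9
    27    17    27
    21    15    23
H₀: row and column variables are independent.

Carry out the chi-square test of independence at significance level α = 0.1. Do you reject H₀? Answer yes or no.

Row totals [42, 71, 59], col totals [71, 42, 59], n=172
χ² = (23−17.34)²/17.34 + (10−10.26)²/10.26 + (9−14.41)²/14.41 + (27−29.31)²/29.31 + (17−17.34)²/17.34 + (27−24.35)²/24.35 + (21−24.35)²/24.35 + (15−14.41)²/14.41 + (23−20.24)²/20.24 = 5.2242
df = 4
p-value (upper-tail) = 0.26505
At α=0.1: p ≥ α → fail to reject H₀

reject H₀: no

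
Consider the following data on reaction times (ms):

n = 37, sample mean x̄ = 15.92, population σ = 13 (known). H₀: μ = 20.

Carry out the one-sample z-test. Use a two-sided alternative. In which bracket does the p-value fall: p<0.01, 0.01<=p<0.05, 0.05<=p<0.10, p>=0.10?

p-value bracket: 0.05<=p<0.10

SE = σ/√n = 13/√37 = 2.1372
z = (x̄−μ₀)/SE = (15.92−20)/2.1372 = -1.9091
p-value (two-sided) = 0.05626
→ bracket: 0.05<=p<0.10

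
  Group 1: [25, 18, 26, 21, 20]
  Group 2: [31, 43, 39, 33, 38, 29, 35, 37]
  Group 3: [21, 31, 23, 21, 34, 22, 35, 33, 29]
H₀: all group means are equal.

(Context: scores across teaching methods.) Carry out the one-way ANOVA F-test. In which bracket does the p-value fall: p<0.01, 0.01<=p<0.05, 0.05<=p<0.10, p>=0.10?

Group means [22.00, 35.62, 27.67], grand mean 29.273
SSB = Σnᵢ(x̄ᵢ−x̄)² = 610.489; SSW = ΣΣ(x−x̄ᵢ)² = 469.875
MSB = 610.489/2 = 305.2443; MSW = 469.875/19 = 24.7303
F = MSB/MSW = 12.3429
df = (2, 19)
p-value (upper-tail) = 0.00037
→ bracket: p<0.01

p-value bracket: p<0.01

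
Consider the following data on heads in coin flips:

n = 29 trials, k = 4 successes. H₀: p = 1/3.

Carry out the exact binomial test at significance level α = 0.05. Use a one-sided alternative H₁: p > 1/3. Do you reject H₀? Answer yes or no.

Exact binomial: n=29, k=4, p₀=1/3=0.3333
P(X≥4) from Σ C(n,i)·p₀^i·(1−p₀)^(n−i)
p-value (one-sided, H₁ greater) = 0.99551
At α=0.05: p ≥ α → fail to reject H₀

reject H₀: no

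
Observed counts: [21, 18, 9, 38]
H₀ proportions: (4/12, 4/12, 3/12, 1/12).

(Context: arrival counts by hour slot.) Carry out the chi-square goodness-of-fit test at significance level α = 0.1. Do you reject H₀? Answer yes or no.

reject H₀: yes

n = 86; E_i = n·p_i = [28.67, 28.67, 21.50, 7.17]
χ² = (21−28.67)²/28.67 + (18−28.67)²/28.67 + (9−21.50)²/21.50 + (38−7.17)²/7.17 = 145.9419
df = 3
p-value (upper-tail) = 0.00000
At α=0.1: p < α → reject H₀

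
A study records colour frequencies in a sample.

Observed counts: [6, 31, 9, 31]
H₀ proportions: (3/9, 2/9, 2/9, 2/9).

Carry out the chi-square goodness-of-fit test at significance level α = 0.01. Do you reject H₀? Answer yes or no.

n = 77; E_i = n·p_i = [25.67, 17.11, 17.11, 17.11]
χ² = (6−25.67)²/25.67 + (31−17.11)²/17.11 + (9−17.11)²/17.11 + (31−17.11)²/17.11 = 41.4610
df = 3
p-value (upper-tail) = 0.00000
At α=0.01: p < α → reject H₀

reject H₀: yes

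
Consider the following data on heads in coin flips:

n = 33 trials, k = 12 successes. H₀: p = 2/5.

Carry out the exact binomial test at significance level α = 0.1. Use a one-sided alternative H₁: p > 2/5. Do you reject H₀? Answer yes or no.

Exact binomial: n=33, k=12, p₀=2/5=0.4000
P(X≥12) from Σ C(n,i)·p₀^i·(1−p₀)^(n−i)
p-value (one-sided, H₁ greater) = 0.72418
At α=0.1: p ≥ α → fail to reject H₀

reject H₀: no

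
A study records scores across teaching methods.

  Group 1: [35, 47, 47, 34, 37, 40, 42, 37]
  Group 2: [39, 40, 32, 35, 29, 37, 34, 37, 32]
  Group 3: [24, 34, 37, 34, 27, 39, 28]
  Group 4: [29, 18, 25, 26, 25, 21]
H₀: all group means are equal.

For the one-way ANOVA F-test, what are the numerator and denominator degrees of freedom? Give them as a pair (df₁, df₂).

degrees of freedom = [3, 26]

k = 4 groups, N = 30 total
df = (k−1, N−k) = (4−1, 30−4) = (3, 26)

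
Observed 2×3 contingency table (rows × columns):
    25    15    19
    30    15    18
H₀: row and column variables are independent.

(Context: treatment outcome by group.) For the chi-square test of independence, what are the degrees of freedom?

df = (r−1)(c−1) = (2−1)·(3−1) = 2

degrees of freedom = 2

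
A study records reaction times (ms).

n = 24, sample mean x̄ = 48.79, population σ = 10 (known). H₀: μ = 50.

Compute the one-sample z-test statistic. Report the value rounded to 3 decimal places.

test statistic = -0.593

SE = σ/√n = 10/√24 = 2.0412
z = (x̄−μ₀)/SE = (48.79−50)/2.0412 = -0.5928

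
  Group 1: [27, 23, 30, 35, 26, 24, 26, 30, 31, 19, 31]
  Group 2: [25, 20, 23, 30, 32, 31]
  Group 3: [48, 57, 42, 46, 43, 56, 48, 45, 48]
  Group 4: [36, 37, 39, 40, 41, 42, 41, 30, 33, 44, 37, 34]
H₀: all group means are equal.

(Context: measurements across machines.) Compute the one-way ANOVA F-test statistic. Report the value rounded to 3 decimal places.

Group means [27.45, 26.83, 48.11, 37.83], grand mean 35.526
SSB = Σnᵢ(x̄ᵢ−x̄)² = 2659.358; SSW = ΣΣ(x−x̄ᵢ)² = 726.116
MSB = 2659.358/3 = 886.4525; MSW = 726.116/34 = 21.3564
F = MSB/MSW = 41.5077
df = (3, 34)

test statistic = 41.508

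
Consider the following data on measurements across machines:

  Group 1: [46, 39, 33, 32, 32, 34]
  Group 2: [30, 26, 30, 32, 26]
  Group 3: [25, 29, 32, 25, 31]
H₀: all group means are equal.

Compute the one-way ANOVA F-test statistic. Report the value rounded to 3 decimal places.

Group means [36.00, 28.80, 28.40], grand mean 31.375
SSB = Σnᵢ(x̄ᵢ−x̄)² = 205.750; SSW = ΣΣ(x−x̄ᵢ)² = 226.000
MSB = 205.750/2 = 102.8750; MSW = 226.000/13 = 17.3846
F = MSB/MSW = 5.9176
df = (2, 13)

test statistic = 5.918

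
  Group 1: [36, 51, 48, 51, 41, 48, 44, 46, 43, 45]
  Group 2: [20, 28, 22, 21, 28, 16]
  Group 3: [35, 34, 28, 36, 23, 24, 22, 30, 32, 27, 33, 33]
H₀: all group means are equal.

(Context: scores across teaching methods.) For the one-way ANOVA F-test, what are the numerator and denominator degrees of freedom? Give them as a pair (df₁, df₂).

k = 3 groups, N = 28 total
df = (k−1, N−k) = (3−1, 28−3) = (2, 25)

degrees of freedom = [2, 25]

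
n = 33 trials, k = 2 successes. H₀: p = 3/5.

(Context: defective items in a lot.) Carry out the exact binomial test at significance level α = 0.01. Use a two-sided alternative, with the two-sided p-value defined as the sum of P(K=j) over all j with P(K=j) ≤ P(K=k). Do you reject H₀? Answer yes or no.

Exact binomial: n=33, k=2, p₀=3/5=0.6000
P(X=j) = C(n,j)·p₀^j·(1−p₀)^(n−j); p = Σ P(X=j) over j with P(X=j) ≤ P(X=2)
p-value (two-sided) = 0.00000
At α=0.01: p < α → reject H₀

reject H₀: yes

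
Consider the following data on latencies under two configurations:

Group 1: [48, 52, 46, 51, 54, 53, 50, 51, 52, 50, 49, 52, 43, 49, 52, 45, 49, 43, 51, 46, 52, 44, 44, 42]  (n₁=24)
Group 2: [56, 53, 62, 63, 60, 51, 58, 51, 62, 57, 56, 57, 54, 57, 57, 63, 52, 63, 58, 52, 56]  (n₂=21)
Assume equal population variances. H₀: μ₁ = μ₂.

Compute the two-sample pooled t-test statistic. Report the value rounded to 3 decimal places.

x̄₁=48.667, s₁=3.632, n₁=24
x̄₂=57.048, s₂=3.993, n₂=21
s_p² = [23·3.632² + 20·3.993²]/43 = 14.4718
SE = √(s_p²·(1/24+1/21)) = 1.1367
t = (48.667−57.048)/1.1367 = -7.3730
df = 43

test statistic = -7.373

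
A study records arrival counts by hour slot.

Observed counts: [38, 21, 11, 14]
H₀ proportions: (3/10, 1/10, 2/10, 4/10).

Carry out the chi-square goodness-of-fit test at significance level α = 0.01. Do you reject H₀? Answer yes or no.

n = 84; E_i = n·p_i = [25.20, 8.40, 16.80, 33.60]
χ² = (38−25.20)²/25.20 + (21−8.40)²/8.40 + (11−16.80)²/16.80 + (14−33.60)²/33.60 = 38.8373
df = 3
p-value (upper-tail) = 0.00000
At α=0.01: p < α → reject H₀

reject H₀: yes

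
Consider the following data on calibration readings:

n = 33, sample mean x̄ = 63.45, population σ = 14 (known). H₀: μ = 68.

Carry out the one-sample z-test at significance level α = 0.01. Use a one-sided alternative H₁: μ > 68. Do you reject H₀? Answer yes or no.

reject H₀: no

SE = σ/√n = 14/√33 = 2.4371
z = (x̄−μ₀)/SE = (63.45−68)/2.4371 = -1.8670
p-value (one-sided, H₁ greater) = 0.96905
At α=0.01: p ≥ α → fail to reject H₀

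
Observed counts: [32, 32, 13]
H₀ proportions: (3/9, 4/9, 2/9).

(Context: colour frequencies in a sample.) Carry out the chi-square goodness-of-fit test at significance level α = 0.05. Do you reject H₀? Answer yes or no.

n = 77; E_i = n·p_i = [25.67, 34.22, 17.11]
χ² = (32−25.67)²/25.67 + (32−34.22)²/34.22 + (13−17.11)²/17.11 = 2.6948
df = 2
p-value (upper-tail) = 0.25991
At α=0.05: p ≥ α → fail to reject H₀

reject H₀: no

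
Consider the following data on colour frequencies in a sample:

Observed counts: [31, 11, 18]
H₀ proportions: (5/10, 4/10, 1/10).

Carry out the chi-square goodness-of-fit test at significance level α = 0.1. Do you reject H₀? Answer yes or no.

n = 60; E_i = n·p_i = [30.00, 24.00, 6.00]
χ² = (31−30.00)²/30.00 + (11−24.00)²/24.00 + (18−6.00)²/6.00 = 31.0750
df = 2
p-value (upper-tail) = 0.00000
At α=0.1: p < α → reject H₀

reject H₀: yes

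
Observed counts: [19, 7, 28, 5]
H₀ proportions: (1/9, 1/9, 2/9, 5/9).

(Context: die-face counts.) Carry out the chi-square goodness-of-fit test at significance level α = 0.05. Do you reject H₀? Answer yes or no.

reject H₀: yes

n = 59; E_i = n·p_i = [6.56, 6.56, 13.11, 32.78]
χ² = (19−6.56)²/6.56 + (7−6.56)²/6.56 + (28−13.11)²/13.11 + (5−32.78)²/32.78 = 64.1017
df = 3
p-value (upper-tail) = 0.00000
At α=0.05: p < α → reject H₀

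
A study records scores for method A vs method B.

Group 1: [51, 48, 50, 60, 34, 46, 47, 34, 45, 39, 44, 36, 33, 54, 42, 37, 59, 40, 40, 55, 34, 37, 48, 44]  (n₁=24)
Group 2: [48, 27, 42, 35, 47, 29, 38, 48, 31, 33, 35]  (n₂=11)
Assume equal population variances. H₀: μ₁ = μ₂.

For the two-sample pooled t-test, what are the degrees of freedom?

degrees of freedom = 33

df = n₁ + n₂ − 2 = 24 + 11 − 2 = 33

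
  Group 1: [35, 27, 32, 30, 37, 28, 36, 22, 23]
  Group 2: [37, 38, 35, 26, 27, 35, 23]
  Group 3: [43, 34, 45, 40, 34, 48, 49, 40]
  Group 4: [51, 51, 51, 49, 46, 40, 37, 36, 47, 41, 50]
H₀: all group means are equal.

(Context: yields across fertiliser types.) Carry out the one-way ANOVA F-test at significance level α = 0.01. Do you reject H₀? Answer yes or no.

Group means [30.00, 31.57, 41.62, 45.36], grand mean 37.800
SSB = Σnᵢ(x̄ᵢ−x̄)² = 1565.465; SSW = ΣΣ(x−x̄ᵢ)² = 1028.135
MSB = 1565.465/3 = 521.8218; MSW = 1028.135/31 = 33.1656
F = MSB/MSW = 15.7338
df = (3, 31)
p-value (upper-tail) = 0.00000
At α=0.01: p < α → reject H₀

reject H₀: yes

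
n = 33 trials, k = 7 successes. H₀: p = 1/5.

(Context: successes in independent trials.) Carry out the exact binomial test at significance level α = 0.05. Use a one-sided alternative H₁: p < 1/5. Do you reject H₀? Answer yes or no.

reject H₀: no

Exact binomial: n=33, k=7, p₀=1/5=0.2000
P(X≤7) from Σ C(n,i)·p₀^i·(1−p₀)^(n−i)
p-value (one-sided, H₁ less) = 0.66568
At α=0.05: p ≥ α → fail to reject H₀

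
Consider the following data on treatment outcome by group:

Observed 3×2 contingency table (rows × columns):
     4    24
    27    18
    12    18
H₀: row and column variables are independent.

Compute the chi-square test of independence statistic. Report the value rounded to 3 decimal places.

test statistic = 14.885

Row totals [28, 45, 30], col totals [43, 60], n=103
χ² = (4−11.69)²/11.69 + (24−16.31)²/16.31 + (27−18.79)²/18.79 + (18−26.21)²/26.21 + (12−12.52)²/12.52 + (18−17.48)²/17.48 = 14.8854
df = 2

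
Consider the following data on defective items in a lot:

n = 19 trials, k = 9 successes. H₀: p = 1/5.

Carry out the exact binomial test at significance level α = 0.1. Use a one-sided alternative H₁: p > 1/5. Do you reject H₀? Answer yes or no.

reject H₀: yes

Exact binomial: n=19, k=9, p₀=1/5=0.2000
P(X≥9) from Σ C(n,i)·p₀^i·(1−p₀)^(n−i)
p-value (one-sided, H₁ greater) = 0.00666
At α=0.1: p < α → reject H₀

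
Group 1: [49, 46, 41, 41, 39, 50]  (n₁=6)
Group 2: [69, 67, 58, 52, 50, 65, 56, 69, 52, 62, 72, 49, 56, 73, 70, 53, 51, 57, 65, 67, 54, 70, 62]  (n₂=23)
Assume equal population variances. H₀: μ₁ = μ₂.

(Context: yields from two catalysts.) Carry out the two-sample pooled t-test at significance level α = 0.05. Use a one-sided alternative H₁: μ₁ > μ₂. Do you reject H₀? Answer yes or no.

reject H₀: no

x̄₁=44.333, s₁=4.633, n₁=6
x̄₂=60.826, s₂=7.907, n₂=23
s_p² = [5·4.633² + 22·7.907²]/27 = 54.9125
SE = √(s_p²·(1/6+1/23)) = 3.3970
t = (44.333−60.826)/3.3970 = -4.8551
df = 27
p-value (one-sided, H₁ greater) = 0.99998
At α=0.05: p ≥ α → fail to reject H₀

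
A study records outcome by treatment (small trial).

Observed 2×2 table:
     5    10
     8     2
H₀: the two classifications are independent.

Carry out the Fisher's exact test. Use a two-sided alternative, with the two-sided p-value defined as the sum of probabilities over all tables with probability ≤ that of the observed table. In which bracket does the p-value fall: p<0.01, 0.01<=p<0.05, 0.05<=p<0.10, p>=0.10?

p-value bracket: 0.01<=p<0.05

Margins: r₁=15, r₂=10, c₁=13, c₂=12, n=25
p_obs = C(15,5)·C(10,8)/C(25,13); sum pmf over tables with pmf ≤ p_obs
p-value (two-sided) = 0.04141
→ bracket: 0.01<=p<0.05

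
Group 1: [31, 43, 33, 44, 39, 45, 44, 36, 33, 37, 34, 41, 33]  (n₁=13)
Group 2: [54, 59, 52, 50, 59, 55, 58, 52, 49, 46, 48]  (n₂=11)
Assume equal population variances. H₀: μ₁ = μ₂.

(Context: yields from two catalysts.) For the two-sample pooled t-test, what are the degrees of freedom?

df = n₁ + n₂ − 2 = 13 + 11 − 2 = 22

degrees of freedom = 22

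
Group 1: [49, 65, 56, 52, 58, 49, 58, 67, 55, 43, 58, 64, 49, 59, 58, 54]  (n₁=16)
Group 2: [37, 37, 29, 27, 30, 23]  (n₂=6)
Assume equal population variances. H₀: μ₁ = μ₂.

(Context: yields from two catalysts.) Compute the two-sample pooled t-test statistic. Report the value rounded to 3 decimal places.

test statistic = 8.470

x̄₁=55.875, s₁=6.469, n₁=16
x̄₂=30.500, s₂=5.577, n₂=6
s_p² = [15·6.469² + 5·5.577²]/20 = 39.1625
SE = √(s_p²·(1/16+1/6)) = 2.9958
t = (55.875−30.500)/2.9958 = 8.4702
df = 20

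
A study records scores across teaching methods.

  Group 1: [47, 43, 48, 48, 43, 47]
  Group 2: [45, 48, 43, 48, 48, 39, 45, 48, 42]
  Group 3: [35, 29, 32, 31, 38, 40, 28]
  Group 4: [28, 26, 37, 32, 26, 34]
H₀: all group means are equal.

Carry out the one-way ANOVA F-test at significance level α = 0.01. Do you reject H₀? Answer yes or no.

Group means [46.00, 45.11, 33.29, 30.50], grand mean 39.214
SSB = Σnᵢ(x̄ᵢ−x̄)² = 1290.897; SSW = ΣΣ(x−x̄ᵢ)² = 339.817
MSB = 1290.897/3 = 430.2989; MSW = 339.817/24 = 14.1591
F = MSB/MSW = 30.3904
df = (3, 24)
p-value (upper-tail) = 0.00000
At α=0.01: p < α → reject H₀

reject H₀: yes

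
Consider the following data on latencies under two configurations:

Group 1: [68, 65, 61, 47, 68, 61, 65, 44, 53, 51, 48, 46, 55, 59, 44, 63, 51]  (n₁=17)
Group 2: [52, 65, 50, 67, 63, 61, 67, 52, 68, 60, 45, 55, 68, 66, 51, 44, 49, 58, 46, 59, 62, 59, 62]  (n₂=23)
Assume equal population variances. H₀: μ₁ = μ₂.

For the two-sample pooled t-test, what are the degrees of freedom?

degrees of freedom = 38

df = n₁ + n₂ − 2 = 17 + 23 − 2 = 38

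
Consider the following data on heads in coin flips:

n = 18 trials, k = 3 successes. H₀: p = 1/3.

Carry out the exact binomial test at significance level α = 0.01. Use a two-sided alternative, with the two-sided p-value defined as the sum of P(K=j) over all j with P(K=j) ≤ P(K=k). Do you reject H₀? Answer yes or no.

reject H₀: no

Exact binomial: n=18, k=3, p₀=1/3=0.3333
P(X=j) = C(n,j)·p₀^j·(1−p₀)^(n−j); p = Σ P(X=j) over j with P(X=j) ≤ P(X=3)
p-value (two-sided) = 0.20927
At α=0.01: p ≥ α → fail to reject H₀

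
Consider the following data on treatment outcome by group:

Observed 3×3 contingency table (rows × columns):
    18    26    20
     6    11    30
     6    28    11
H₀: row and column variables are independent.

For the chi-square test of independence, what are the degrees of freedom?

degrees of freedom = 4

df = (r−1)(c−1) = (3−1)·(3−1) = 4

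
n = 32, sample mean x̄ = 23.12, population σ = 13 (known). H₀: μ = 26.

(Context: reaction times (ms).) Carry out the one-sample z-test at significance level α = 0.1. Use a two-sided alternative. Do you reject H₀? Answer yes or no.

SE = σ/√n = 13/√32 = 2.2981
z = (x̄−μ₀)/SE = (23.12−26)/2.2981 = -1.2532
p-value (two-sided) = 0.21013
At α=0.1: p ≥ α → fail to reject H₀

reject H₀: no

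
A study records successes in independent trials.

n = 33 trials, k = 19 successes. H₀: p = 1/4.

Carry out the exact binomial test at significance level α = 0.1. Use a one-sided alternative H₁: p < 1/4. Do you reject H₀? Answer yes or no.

Exact binomial: n=33, k=19, p₀=1/4=0.2500
P(X≤19) from Σ C(n,i)·p₀^i·(1−p₀)^(n−i)
p-value (one-sided, H₁ less) = 0.99998
At α=0.1: p ≥ α → fail to reject H₀

reject H₀: no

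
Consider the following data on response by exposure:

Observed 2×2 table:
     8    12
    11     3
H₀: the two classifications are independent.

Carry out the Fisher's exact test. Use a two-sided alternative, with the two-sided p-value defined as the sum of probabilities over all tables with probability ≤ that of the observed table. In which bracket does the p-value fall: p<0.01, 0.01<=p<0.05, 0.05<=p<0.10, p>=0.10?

p-value bracket: 0.01<=p<0.05

Margins: r₁=20, r₂=14, c₁=19, c₂=15, n=34
p_obs = C(20,8)·C(14,11)/C(34,19); sum pmf over tables with pmf ≤ p_obs
p-value (two-sided) = 0.03818
→ bracket: 0.01<=p<0.05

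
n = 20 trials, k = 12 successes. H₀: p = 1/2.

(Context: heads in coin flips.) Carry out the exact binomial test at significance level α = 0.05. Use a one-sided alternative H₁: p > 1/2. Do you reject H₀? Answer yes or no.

Exact binomial: n=20, k=12, p₀=1/2=0.5000
P(X≥12) from Σ C(n,i)·p₀^i·(1−p₀)^(n−i)
p-value (one-sided, H₁ greater) = 0.25172
At α=0.05: p ≥ α → fail to reject H₀

reject H₀: no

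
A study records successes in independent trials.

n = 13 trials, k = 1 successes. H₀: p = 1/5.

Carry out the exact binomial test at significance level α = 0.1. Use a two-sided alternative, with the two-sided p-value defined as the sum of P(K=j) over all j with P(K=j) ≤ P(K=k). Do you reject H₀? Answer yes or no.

reject H₀: no

Exact binomial: n=13, k=1, p₀=1/5=0.2000
P(X=j) = C(n,j)·p₀^j·(1−p₀)^(n−j); p = Σ P(X=j) over j with P(X=j) ≤ P(X=1)
p-value (two-sided) = 0.48632
At α=0.1: p ≥ α → fail to reject H₀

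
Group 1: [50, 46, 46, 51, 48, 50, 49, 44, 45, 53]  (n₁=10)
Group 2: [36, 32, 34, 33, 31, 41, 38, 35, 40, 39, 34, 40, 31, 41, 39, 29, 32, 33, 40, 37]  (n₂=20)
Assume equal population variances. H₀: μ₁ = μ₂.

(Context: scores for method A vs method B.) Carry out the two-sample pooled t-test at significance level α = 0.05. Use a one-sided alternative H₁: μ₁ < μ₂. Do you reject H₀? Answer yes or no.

x̄₁=48.200, s₁=2.898, n₁=10
x̄₂=35.750, s₂=3.823, n₂=20
s_p² = [9·2.898² + 19·3.823²]/28 = 12.6196
SE = √(s_p²·(1/10+1/20)) = 1.3758
t = (48.200−35.750)/1.3758 = 9.0490
df = 28
p-value (one-sided, H₁ less) = 1.00000
At α=0.05: p ≥ α → fail to reject H₀

reject H₀: no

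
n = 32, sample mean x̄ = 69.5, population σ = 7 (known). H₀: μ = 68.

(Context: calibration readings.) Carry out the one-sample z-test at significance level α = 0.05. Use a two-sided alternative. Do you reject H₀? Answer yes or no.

reject H₀: no

SE = σ/√n = 7/√32 = 1.2374
z = (x̄−μ₀)/SE = (69.5−68)/1.2374 = 1.2122
p-value (two-sided) = 0.22544
At α=0.05: p ≥ α → fail to reject H₀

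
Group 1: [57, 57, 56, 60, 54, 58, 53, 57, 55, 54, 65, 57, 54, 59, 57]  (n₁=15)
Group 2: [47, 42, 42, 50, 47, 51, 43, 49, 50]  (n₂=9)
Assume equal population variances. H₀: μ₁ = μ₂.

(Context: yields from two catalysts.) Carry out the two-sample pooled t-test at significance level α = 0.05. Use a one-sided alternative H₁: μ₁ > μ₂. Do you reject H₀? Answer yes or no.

reject H₀: yes

x̄₁=56.867, s₁=2.997, n₁=15
x̄₂=46.778, s₂=3.598, n₂=9
s_p² = [14·2.997² + 8·3.598²]/22 = 10.4222
SE = √(s_p²·(1/15+1/9)) = 1.3612
t = (56.867−46.778)/1.3612 = 7.4118
df = 22
p-value (one-sided, H₁ greater) = 0.00000
At α=0.05: p < α → reject H₀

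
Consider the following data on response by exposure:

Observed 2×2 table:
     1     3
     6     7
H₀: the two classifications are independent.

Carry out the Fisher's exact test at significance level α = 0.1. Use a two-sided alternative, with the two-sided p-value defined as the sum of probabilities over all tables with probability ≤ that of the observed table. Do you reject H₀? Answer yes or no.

reject H₀: no

Margins: r₁=4, r₂=13, c₁=7, c₂=10, n=17
p_obs = C(4,1)·C(13,6)/C(17,7); sum pmf over tables with pmf ≤ p_obs
p-value (two-sided) = 0.60294
At α=0.1: p ≥ α → fail to reject H₀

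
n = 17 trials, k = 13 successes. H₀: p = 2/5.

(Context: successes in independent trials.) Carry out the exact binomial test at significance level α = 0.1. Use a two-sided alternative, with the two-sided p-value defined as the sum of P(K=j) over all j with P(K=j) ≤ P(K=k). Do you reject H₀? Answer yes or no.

Exact binomial: n=17, k=13, p₀=2/5=0.4000
P(X=j) = C(n,j)·p₀^j·(1−p₀)^(n−j); p = Σ P(X=j) over j with P(X=j) ≤ P(X=13)
p-value (two-sided) = 0.00461
At α=0.1: p < α → reject H₀

reject H₀: yes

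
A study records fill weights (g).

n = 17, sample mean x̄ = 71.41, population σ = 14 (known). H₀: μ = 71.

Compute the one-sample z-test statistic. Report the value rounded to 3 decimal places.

SE = σ/√n = 14/√17 = 3.3955
z = (x̄−μ₀)/SE = (71.41−71)/3.3955 = 0.1207

test statistic = 0.121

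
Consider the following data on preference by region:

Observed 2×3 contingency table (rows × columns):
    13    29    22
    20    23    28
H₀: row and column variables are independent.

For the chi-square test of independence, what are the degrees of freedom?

df = (r−1)(c−1) = (2−1)·(3−1) = 2

degrees of freedom = 2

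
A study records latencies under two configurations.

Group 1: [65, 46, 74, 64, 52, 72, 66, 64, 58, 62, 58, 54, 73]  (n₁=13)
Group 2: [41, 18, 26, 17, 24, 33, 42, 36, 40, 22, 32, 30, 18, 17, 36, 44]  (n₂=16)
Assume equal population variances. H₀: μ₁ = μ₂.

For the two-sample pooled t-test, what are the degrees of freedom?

degrees of freedom = 27

df = n₁ + n₂ − 2 = 13 + 16 − 2 = 27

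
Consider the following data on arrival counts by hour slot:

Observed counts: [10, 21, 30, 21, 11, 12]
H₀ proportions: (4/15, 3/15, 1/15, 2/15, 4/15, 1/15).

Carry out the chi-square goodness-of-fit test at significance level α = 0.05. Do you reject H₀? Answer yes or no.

n = 105; E_i = n·p_i = [28.00, 21.00, 7.00, 14.00, 28.00, 7.00]
χ² = (10−28.00)²/28.00 + (21−21.00)²/21.00 + (30−7.00)²/7.00 + (21−14.00)²/14.00 + (11−28.00)²/28.00 + (12−7.00)²/7.00 = 104.5357
df = 5
p-value (upper-tail) = 0.00000
At α=0.05: p < α → reject H₀

reject H₀: yes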